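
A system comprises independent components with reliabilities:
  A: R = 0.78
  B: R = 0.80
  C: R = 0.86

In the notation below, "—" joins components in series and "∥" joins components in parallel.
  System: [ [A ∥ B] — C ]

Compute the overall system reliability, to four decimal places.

0.8222

Parallel (A and B): 1 − (1 − 0.780000)(1 − 0.800000) = 0.956000
Series ([0.956000] and C): 0.956000 × 0.860000 = 0.8222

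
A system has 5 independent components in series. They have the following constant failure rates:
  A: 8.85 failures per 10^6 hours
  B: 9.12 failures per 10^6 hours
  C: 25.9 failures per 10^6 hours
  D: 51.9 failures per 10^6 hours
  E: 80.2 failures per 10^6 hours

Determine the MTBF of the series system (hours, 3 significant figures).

5680

Series of exponential components: λ_sys = Σ λ_i
λ_sys = 0.00000885 + 0.00000912 + 0.0000259 + 0.0000519 + 0.0000802 = 1.7597e-04 /h
MTBF = 1 / λ_sys = 5680 h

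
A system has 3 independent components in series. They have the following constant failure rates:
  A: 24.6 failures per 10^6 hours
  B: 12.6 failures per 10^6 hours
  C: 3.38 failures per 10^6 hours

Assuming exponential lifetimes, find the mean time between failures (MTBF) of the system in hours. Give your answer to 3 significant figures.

24600

Series of exponential components: λ_sys = Σ λ_i
λ_sys = 0.0000246 + 0.0000126 + 0.00000338 = 4.0580e-05 /h
MTBF = 1 / λ_sys = 24600 h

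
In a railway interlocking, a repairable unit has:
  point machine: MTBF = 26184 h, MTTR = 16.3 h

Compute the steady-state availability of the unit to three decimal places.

A(point machine) = MTBF/(MTBF+MTTR) = 26184/(26184+16.3) = 0.999

0.999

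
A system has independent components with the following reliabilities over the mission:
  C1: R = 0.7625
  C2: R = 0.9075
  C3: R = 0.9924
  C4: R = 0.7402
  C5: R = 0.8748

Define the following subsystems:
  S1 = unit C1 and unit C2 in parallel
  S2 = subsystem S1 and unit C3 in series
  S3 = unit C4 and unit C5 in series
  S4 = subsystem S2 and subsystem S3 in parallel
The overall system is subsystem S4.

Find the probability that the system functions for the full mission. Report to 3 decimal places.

Parallel (C1 and C2): 1 − (1 − 0.76250)(1 − 0.90750) = 0.97803
Series ([0.97803] and C3): 0.97803 × 0.99240 = 0.97060
Series (C4 and C5): 0.74020 × 0.87480 = 0.64753
Parallel ([0.97060] and [0.64753]): 1 − (1 − 0.97060)(1 − 0.64753) = 0.990

0.990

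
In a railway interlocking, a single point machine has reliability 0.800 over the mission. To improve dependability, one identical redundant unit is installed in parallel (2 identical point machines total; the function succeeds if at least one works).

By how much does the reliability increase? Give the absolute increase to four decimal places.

0.1600

R_before = 0.800
R_after = 1 − (1 − 0.800)^2 = 0.9600
ΔR = 0.9600 − 0.800 = 0.1600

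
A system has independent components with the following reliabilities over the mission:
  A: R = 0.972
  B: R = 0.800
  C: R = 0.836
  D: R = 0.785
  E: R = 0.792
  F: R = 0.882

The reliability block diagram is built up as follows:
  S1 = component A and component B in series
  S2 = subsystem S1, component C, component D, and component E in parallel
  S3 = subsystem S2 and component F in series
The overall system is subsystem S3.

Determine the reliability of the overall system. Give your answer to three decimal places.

Series (A and B): 0.97200 × 0.80000 = 0.77760
Parallel ([0.77760], C, D, and E): 1 − (1 − 0.77760)(1 − 0.83600)(1 − 0.78500)(1 − 0.79200) = 0.99837
Series ([0.99837] and F): 0.99837 × 0.88200 = 0.881

0.881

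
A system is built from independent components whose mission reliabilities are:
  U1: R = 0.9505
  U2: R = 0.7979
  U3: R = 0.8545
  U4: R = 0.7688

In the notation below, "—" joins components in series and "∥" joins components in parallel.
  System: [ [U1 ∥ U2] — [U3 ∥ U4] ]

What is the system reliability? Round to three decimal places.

0.957

Parallel (U1 and U2): 1 − (1 − 0.95050)(1 − 0.79790) = 0.99000
Parallel (U3 and U4): 1 − (1 − 0.85450)(1 − 0.76880) = 0.96636
Series ([0.99000] and [0.96636]): 0.99000 × 0.96636 = 0.957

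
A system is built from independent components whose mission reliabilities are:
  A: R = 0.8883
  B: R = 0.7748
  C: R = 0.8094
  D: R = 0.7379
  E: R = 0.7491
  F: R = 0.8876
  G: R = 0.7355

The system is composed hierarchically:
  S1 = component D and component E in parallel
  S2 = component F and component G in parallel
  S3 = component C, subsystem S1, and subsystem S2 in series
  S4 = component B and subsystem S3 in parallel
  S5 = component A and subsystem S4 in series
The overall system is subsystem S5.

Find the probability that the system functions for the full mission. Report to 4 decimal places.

0.8350

Parallel (D and E): 1 − (1 − 0.737900)(1 − 0.749100) = 0.934239
Parallel (F and G): 1 − (1 − 0.887600)(1 − 0.735500) = 0.970270
Series (C, [0.934239], and [0.970270]): 0.809400 × 0.934239 × 0.970270 = 0.733692
Parallel (B and [0.733692]): 1 − (1 − 0.774800)(1 − 0.733692) = 0.940027
Series (A and [0.940027]): 0.888300 × 0.940027 = 0.8350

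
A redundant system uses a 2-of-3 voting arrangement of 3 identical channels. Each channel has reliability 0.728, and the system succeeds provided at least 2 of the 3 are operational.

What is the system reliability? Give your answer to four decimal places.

0.8183

R = Σ_{i=2}^{3} C(3,i) p^i (1−p)^{3−i} with p = 0.728
C(3,2)·0.728^2·0.272^1 = 0.432467
C(3,3)·0.728^3·0.272^0 = 0.385828
Sum = 0.8183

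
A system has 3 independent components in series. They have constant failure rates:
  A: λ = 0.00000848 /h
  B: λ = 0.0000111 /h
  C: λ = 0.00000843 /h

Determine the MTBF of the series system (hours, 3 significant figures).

35700

Series of exponential components: λ_sys = Σ λ_i
λ_sys = 0.00000848 + 0.0000111 + 0.00000843 = 2.8010e-05 /h
MTBF = 1 / λ_sys = 35700 h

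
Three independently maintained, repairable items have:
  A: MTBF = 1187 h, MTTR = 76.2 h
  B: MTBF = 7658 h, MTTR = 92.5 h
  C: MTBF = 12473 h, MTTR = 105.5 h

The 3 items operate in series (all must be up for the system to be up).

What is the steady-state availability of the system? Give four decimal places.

A(A) = MTBF/(MTBF+MTTR) = 1187/(1187+76.2) = 0.939677
A(B) = MTBF/(MTBF+MTTR) = 7658/(7658+92.5) = 0.988065
A(C) = MTBF/(MTBF+MTTR) = 12473/(12473+105.5) = 0.991613
Series availability: 0.939677 × 0.988065 × 0.991613 = 0.9207

0.9207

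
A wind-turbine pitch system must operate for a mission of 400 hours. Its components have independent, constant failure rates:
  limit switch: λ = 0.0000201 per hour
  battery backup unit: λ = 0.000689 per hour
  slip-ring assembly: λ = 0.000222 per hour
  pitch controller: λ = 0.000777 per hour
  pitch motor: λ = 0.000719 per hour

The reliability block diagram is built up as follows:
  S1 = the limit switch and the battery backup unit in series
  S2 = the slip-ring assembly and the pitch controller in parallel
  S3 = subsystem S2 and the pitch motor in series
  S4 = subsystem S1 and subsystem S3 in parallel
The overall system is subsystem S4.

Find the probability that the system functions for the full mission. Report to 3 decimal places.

R(limit switch) = exp(−0.0000201 × 400) = 0.99199
R(battery backup unit) = exp(−0.000689 × 400) = 0.75912
R(slip-ring assembly) = exp(−0.000222 × 400) = 0.91503
R(pitch controller) = exp(−0.000777 × 400) = 0.73286
R(pitch motor) = exp(−0.000719 × 400) = 0.75006
Series (limit switch and battery backup unit): 0.99199 × 0.75912 = 0.75304
Parallel (slip-ring assembly and pitch controller): 1 − (1 − 0.91503)(1 − 0.73286) = 0.97730
Series ([0.97730] and pitch motor): 0.97730 × 0.75006 = 0.73303
Parallel ([0.75304] and [0.73303]): 1 − (1 − 0.75304)(1 − 0.73303) = 0.934

0.934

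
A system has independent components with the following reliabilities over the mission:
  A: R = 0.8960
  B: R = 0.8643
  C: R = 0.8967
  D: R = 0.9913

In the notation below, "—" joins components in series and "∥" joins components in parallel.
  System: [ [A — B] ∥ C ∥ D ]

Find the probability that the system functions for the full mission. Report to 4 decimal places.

0.9998

Series (A and B): 0.896000 × 0.864300 = 0.774413
Parallel ([0.774413], C, and D): 1 − (1 − 0.774413)(1 − 0.896700)(1 − 0.991300) = 0.9998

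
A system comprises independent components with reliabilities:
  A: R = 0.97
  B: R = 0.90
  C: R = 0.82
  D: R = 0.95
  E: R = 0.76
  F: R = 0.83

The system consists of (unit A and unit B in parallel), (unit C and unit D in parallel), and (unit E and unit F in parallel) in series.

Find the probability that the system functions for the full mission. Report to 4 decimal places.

0.9477

Parallel (A and B): 1 − (1 − 0.970000)(1 − 0.900000) = 0.997000
Parallel (C and D): 1 − (1 − 0.820000)(1 − 0.950000) = 0.991000
Parallel (E and F): 1 − (1 − 0.760000)(1 − 0.830000) = 0.959200
Series ([0.997000], [0.991000], and [0.959200]): 0.997000 × 0.991000 × 0.959200 = 0.9477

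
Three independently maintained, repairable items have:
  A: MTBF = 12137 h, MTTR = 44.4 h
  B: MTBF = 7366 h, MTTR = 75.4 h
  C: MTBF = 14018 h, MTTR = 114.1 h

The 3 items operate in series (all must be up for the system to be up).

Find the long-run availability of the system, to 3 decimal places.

A(A) = MTBF/(MTBF+MTTR) = 12137/(12137+44.4) = 0.996355
A(B) = MTBF/(MTBF+MTTR) = 7366/(7366+75.4) = 0.989867
A(C) = MTBF/(MTBF+MTTR) = 14018/(14018+114.1) = 0.991926
Series availability: 0.996355 × 0.989867 × 0.991926 = 0.978

0.978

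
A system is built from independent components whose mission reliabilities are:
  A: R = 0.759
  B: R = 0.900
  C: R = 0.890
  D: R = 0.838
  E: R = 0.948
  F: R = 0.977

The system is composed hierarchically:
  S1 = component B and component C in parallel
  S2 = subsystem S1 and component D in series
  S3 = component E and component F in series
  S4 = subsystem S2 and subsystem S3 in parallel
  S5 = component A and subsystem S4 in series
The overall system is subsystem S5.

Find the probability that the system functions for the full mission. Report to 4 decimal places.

Parallel (B and C): 1 − (1 − 0.900000)(1 − 0.890000) = 0.989000
Series ([0.989000] and D): 0.989000 × 0.838000 = 0.828782
Series (E and F): 0.948000 × 0.977000 = 0.926196
Parallel ([0.828782] and [0.926196]): 1 − (1 − 0.828782)(1 − 0.926196) = 0.987363
Series (A and [0.987363]): 0.759000 × 0.987363 = 0.7494

0.7494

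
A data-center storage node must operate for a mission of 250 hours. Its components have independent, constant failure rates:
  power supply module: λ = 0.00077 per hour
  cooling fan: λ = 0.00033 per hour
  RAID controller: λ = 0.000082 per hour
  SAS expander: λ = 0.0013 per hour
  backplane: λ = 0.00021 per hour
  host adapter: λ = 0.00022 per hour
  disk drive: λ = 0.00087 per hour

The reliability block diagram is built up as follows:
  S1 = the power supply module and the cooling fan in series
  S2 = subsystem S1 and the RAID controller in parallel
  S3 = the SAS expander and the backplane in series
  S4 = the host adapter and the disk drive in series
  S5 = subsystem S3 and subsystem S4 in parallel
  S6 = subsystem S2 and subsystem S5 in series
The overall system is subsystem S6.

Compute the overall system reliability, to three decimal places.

0.920

R(power supply module) = exp(−0.00077 × 250) = 0.82489
R(cooling fan) = exp(−0.00033 × 250) = 0.92081
R(RAID controller) = exp(−0.000082 × 250) = 0.97971
R(SAS expander) = exp(−0.0013 × 250) = 0.72253
R(backplane) = exp(−0.00021 × 250) = 0.94885
R(host adapter) = exp(−0.00022 × 250) = 0.94649
R(disk drive) = exp(−0.00087 × 250) = 0.80453
Series (power supply module and cooling fan): 0.82489 × 0.92081 = 0.75957
Parallel ([0.75957] and RAID controller): 1 − (1 − 0.75957)(1 − 0.97971) = 0.99512
Series (SAS expander and backplane): 0.72253 × 0.94885 = 0.68557
Series (host adapter and disk drive): 0.94649 × 0.80453 = 0.76148
Parallel ([0.68557] and [0.76148]): 1 − (1 − 0.68557)(1 − 0.76148) = 0.92500
Series ([0.99512] and [0.92500]): 0.99512 × 0.92500 = 0.920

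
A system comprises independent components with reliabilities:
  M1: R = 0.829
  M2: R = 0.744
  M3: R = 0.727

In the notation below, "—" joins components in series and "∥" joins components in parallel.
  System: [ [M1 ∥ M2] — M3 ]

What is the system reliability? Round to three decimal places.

Parallel (M1 and M2): 1 − (1 − 0.82900)(1 − 0.74400) = 0.95622
Series ([0.95622] and M3): 0.95622 × 0.72700 = 0.695

0.695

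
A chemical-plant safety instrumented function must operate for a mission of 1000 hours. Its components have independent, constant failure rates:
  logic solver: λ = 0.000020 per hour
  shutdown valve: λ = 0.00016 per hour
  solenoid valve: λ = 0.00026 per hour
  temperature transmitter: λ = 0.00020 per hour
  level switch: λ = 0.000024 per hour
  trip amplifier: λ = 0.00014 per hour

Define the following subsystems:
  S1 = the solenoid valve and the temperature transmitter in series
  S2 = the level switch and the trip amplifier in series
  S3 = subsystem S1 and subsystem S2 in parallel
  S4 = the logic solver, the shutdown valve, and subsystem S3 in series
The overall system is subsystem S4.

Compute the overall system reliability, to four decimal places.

R(logic solver) = exp(−0.000020 × 1000) = 0.980199
R(shutdown valve) = exp(−0.00016 × 1000) = 0.852144
R(solenoid valve) = exp(−0.00026 × 1000) = 0.771052
R(temperature transmitter) = exp(−0.00020 × 1000) = 0.818731
R(level switch) = exp(−0.000024 × 1000) = 0.976286
R(trip amplifier) = exp(−0.00014 × 1000) = 0.869358
Series (solenoid valve and temperature transmitter): 0.771052 × 0.818731 = 0.631284
Series (level switch and trip amplifier): 0.976286 × 0.869358 = 0.848742
Parallel ([0.631284] and [0.848742]): 1 − (1 − 0.631284)(1 − 0.848742) = 0.944229
Series (logic solver, shutdown valve, and [0.944229]): 0.980199 × 0.852144 × 0.944229 = 0.7887

0.7887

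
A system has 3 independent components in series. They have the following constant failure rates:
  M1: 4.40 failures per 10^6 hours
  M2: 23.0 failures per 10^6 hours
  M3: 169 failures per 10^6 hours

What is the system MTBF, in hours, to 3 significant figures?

Series of exponential components: λ_sys = Σ λ_i
λ_sys = 0.00000440 + 0.0000230 + 0.000169 = 1.9640e-04 /h
MTBF = 1 / λ_sys = 5090 h

5090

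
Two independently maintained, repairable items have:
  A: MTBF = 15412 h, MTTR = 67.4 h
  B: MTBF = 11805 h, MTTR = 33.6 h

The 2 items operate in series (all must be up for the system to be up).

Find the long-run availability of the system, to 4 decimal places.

0.9928

A(A) = MTBF/(MTBF+MTTR) = 15412/(15412+67.4) = 0.995646
A(B) = MTBF/(MTBF+MTTR) = 11805/(11805+33.6) = 0.997162
Series availability: 0.995646 × 0.997162 = 0.9928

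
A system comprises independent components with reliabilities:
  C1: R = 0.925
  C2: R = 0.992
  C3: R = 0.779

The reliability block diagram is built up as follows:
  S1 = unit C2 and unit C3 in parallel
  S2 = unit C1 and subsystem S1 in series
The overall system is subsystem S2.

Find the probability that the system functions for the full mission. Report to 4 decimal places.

0.9234

Parallel (C2 and C3): 1 − (1 − 0.992000)(1 − 0.779000) = 0.998232
Series (C1 and [0.998232]): 0.925000 × 0.998232 = 0.9234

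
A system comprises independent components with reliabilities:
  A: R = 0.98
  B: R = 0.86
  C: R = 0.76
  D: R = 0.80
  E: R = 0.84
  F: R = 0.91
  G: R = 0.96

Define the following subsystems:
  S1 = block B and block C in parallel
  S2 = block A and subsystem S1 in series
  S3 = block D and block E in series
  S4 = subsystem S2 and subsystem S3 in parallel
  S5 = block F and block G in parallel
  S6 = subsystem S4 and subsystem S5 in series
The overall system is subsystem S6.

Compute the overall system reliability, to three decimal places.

Parallel (B and C): 1 − (1 − 0.86000)(1 − 0.76000) = 0.96640
Series (A and [0.96640]): 0.98000 × 0.96640 = 0.94707
Series (D and E): 0.80000 × 0.84000 = 0.67200
Parallel ([0.94707] and [0.67200]): 1 − (1 − 0.94707)(1 − 0.67200) = 0.98264
Parallel (F and G): 1 − (1 − 0.91000)(1 − 0.96000) = 0.99640
Series ([0.98264] and [0.99640]): 0.98264 × 0.99640 = 0.979

0.979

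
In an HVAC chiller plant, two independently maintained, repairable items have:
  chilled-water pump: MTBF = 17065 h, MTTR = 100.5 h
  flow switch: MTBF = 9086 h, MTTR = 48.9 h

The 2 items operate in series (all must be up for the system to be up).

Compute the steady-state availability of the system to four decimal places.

0.9888

A(chilled-water pump) = MTBF/(MTBF+MTTR) = 17065/(17065+100.5) = 0.994145
A(flow switch) = MTBF/(MTBF+MTTR) = 9086/(9086+48.9) = 0.994647
Series availability: 0.994145 × 0.994647 = 0.9888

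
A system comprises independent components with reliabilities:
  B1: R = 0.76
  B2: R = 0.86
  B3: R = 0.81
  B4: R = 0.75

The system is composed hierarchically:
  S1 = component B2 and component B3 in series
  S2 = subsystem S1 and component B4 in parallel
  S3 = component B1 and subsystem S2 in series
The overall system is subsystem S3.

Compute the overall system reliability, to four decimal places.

0.7024

Series (B2 and B3): 0.860000 × 0.810000 = 0.696600
Parallel ([0.696600] and B4): 1 − (1 − 0.696600)(1 − 0.750000) = 0.924150
Series (B1 and [0.924150]): 0.760000 × 0.924150 = 0.7024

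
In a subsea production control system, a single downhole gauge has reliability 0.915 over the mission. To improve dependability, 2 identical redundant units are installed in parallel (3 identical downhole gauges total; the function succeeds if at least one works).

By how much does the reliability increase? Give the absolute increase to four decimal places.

R_before = 0.915
R_after = 1 − (1 − 0.915)^3 = 0.9994
ΔR = 0.9994 − 0.915 = 0.0844

0.0844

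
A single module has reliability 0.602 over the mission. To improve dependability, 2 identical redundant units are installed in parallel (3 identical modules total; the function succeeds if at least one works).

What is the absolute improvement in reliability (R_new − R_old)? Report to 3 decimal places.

0.335

R_before = 0.602
R_after = 1 − (1 − 0.602)^3 = 0.937
ΔR = 0.937 − 0.602 = 0.335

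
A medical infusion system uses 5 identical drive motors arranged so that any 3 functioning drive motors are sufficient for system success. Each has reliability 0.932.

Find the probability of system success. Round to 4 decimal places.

0.9972

R = Σ_{i=3}^{5} C(5,i) p^i (1−p)^{5−i} with p = 0.932
C(5,3)·0.932^3·0.068^2 = 0.037434
C(5,4)·0.932^4·0.068^1 = 0.256533
C(5,5)·0.932^5·0.068^0 = 0.703201
Sum = 0.9972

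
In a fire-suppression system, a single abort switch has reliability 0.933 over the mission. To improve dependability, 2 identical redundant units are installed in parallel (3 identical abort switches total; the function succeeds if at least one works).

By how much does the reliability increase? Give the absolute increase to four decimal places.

R_before = 0.933
R_after = 1 − (1 − 0.933)^3 = 0.9997
ΔR = 0.9997 − 0.933 = 0.0667

0.0667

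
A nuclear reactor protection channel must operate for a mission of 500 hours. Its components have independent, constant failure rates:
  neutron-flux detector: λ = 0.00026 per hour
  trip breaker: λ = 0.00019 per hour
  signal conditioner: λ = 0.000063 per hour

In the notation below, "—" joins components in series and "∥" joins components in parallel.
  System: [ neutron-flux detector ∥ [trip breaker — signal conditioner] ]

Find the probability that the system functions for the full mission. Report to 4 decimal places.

0.9855

R(neutron-flux detector) = exp(−0.00026 × 500) = 0.878095
R(trip breaker) = exp(−0.00019 × 500) = 0.909373
R(signal conditioner) = exp(−0.000063 × 500) = 0.968991
Series (trip breaker and signal conditioner): 0.909373 × 0.968991 = 0.881174
Parallel (neutron-flux detector and [0.881174]): 1 − (1 − 0.878095)(1 − 0.881174) = 0.9855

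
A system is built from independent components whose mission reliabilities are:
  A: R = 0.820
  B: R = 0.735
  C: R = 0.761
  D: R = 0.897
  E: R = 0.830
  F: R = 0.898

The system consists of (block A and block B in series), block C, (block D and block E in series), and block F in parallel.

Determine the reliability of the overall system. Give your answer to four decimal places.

Series (A and B): 0.820000 × 0.735000 = 0.602700
Series (D and E): 0.897000 × 0.830000 = 0.744510
Parallel ([0.602700], C, [0.744510], and F): 1 − (1 − 0.602700)(1 − 0.761000)(1 − 0.744510)(1 − 0.898000) = 0.9975

0.9975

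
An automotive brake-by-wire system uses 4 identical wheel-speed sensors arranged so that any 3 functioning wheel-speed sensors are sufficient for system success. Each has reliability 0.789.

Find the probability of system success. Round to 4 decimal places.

R = Σ_{i=3}^{4} C(4,i) p^i (1−p)^{4−i} with p = 0.789
C(4,3)·0.789^3·0.211^1 = 0.414547
C(4,4)·0.789^4·0.211^0 = 0.387532
Sum = 0.8021

0.8021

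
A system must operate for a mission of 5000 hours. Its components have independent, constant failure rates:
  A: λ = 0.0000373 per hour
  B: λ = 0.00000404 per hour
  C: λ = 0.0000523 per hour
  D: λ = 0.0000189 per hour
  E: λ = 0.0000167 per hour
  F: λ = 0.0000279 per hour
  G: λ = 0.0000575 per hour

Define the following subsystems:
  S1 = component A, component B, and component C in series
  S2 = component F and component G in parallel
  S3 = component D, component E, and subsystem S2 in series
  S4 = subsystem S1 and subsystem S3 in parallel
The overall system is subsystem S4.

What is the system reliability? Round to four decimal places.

0.9289

R(A) = exp(−0.0000373 × 5000) = 0.829859
R(B) = exp(−0.00000404 × 5000) = 0.980003
R(C) = exp(−0.0000523 × 5000) = 0.769896
R(D) = exp(−0.0000189 × 5000) = 0.909828
R(E) = exp(−0.0000167 × 5000) = 0.919891
R(F) = exp(−0.0000279 × 5000) = 0.869793
R(G) = exp(−0.0000575 × 5000) = 0.750137
Series (A, B, and C): 0.829859 × 0.980003 × 0.769896 = 0.626129
Parallel (F and G): 1 − (1 − 0.869793)(1 − 0.750137) = 0.967466
Series (D, E, and [0.967466]): 0.909828 × 0.919891 × 0.967466 = 0.809713
Parallel ([0.626129] and [0.809713]): 1 − (1 − 0.626129)(1 − 0.809713) = 0.9289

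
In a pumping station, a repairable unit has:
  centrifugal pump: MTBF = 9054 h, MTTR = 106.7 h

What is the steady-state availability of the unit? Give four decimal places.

A(centrifugal pump) = MTBF/(MTBF+MTTR) = 9054/(9054+106.7) = 0.9884

0.9884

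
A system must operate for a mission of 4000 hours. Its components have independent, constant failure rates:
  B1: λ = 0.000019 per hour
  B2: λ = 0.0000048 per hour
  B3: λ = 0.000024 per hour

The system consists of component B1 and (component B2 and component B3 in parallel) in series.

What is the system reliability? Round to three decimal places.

0.925

R(B1) = exp(−0.000019 × 4000) = 0.92682
R(B2) = exp(−0.0000048 × 4000) = 0.98098
R(B3) = exp(−0.000024 × 4000) = 0.90846
Parallel (B2 and B3): 1 − (1 − 0.98098)(1 − 0.90846) = 0.99826
Series (B1 and [0.99826]): 0.92682 × 0.99826 = 0.925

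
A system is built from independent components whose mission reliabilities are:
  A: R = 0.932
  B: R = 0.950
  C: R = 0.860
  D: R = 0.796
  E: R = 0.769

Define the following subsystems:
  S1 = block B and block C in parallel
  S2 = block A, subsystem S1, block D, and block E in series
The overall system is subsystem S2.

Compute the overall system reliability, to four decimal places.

Parallel (B and C): 1 − (1 − 0.950000)(1 − 0.860000) = 0.993000
Series (A, [0.993000], D, and E): 0.932000 × 0.993000 × 0.796000 × 0.769000 = 0.5665

0.5665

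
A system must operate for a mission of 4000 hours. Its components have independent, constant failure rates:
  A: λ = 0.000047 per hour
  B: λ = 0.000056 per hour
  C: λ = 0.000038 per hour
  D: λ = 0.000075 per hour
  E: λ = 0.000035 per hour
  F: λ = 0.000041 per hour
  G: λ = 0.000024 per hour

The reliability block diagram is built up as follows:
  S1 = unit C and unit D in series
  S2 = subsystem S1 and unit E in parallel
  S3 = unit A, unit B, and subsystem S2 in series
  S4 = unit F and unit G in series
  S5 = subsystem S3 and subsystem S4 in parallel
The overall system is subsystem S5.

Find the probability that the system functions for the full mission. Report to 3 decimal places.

R(A) = exp(−0.000047 × 4000) = 0.82861
R(B) = exp(−0.000056 × 4000) = 0.79932
R(C) = exp(−0.000038 × 4000) = 0.85899
R(D) = exp(−0.000075 × 4000) = 0.74082
R(E) = exp(−0.000035 × 4000) = 0.86936
R(F) = exp(−0.000041 × 4000) = 0.84874
R(G) = exp(−0.000024 × 4000) = 0.90846
Series (C and D): 0.85899 × 0.74082 = 0.63636
Parallel ([0.63636] and E): 1 − (1 − 0.63636)(1 − 0.86936) = 0.95249
Series (A, B, and [0.95249]): 0.82861 × 0.79932 × 0.95249 = 0.63086
Series (F and G): 0.84874 × 0.90846 = 0.77105
Parallel ([0.63086] and [0.77105]): 1 − (1 − 0.63086)(1 − 0.77105) = 0.915

0.915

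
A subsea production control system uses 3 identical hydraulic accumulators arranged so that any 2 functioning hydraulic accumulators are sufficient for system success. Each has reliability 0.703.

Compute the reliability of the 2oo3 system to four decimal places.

R = Σ_{i=2}^{3} C(3,i) p^i (1−p)^{3−i} with p = 0.703
C(3,2)·0.703^2·0.297^1 = 0.440340
C(3,3)·0.703^3·0.297^0 = 0.347429
Sum = 0.7878

0.7878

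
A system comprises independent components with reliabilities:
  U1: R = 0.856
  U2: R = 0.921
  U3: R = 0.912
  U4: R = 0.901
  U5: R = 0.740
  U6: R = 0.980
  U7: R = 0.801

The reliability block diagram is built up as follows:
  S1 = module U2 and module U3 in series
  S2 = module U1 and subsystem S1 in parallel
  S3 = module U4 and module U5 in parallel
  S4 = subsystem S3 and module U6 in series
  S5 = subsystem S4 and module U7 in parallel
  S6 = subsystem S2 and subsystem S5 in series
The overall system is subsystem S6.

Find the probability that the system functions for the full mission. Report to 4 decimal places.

0.9682

Series (U2 and U3): 0.921000 × 0.912000 = 0.839952
Parallel (U1 and [0.839952]): 1 − (1 − 0.856000)(1 − 0.839952) = 0.976953
Parallel (U4 and U5): 1 − (1 − 0.901000)(1 − 0.740000) = 0.974260
Series ([0.974260] and U6): 0.974260 × 0.980000 = 0.954775
Parallel ([0.954775] and U7): 1 − (1 − 0.954775)(1 − 0.801000) = 0.991000
Series ([0.976953] and [0.991000]): 0.976953 × 0.991000 = 0.9682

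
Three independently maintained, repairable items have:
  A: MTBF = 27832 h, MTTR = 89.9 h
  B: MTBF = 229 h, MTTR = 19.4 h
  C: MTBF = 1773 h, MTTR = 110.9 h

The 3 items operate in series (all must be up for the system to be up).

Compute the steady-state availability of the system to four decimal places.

0.8648

A(A) = MTBF/(MTBF+MTTR) = 27832/(27832+89.9) = 0.996780
A(B) = MTBF/(MTBF+MTTR) = 229/(229+19.4) = 0.921900
A(C) = MTBF/(MTBF+MTTR) = 1773/(1773+110.9) = 0.941133
Series availability: 0.996780 × 0.921900 × 0.941133 = 0.8648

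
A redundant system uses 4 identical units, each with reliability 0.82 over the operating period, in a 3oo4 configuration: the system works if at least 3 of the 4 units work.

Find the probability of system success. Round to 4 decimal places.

R = Σ_{i=3}^{4} C(4,i) p^i (1−p)^{4−i} with p = 0.82
C(4,3)·0.82^3·0.18^1 = 0.396985
C(4,4)·0.82^4·0.18^0 = 0.452122
Sum = 0.8491

0.8491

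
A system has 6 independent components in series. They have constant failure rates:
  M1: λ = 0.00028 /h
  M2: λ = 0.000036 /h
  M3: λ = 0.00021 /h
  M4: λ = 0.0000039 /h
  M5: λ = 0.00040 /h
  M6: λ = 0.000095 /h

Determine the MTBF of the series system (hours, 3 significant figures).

Series of exponential components: λ_sys = Σ λ_i
λ_sys = 0.00028 + 0.000036 + 0.00021 + 0.0000039 + 0.00040 + 0.000095 = 1.0249e-03 /h
MTBF = 1 / λ_sys = 976 h

976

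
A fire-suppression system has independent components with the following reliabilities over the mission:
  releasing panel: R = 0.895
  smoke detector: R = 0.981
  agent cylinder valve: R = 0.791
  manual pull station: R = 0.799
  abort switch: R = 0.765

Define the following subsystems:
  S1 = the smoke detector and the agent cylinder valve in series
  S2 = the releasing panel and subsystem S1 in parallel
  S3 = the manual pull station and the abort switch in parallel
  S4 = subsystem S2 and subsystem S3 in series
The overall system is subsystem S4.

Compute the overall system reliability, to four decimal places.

0.9304

Series (smoke detector and agent cylinder valve): 0.981000 × 0.791000 = 0.775971
Parallel (releasing panel and [0.775971]): 1 − (1 − 0.895000)(1 − 0.775971) = 0.976477
Parallel (manual pull station and abort switch): 1 − (1 − 0.799000)(1 − 0.765000) = 0.952765
Series ([0.976477] and [0.952765]): 0.976477 × 0.952765 = 0.9304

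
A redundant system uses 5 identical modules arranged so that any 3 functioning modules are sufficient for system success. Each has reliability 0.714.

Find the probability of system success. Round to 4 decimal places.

R = Σ_{i=3}^{5} C(5,i) p^i (1−p)^{5−i} with p = 0.714
C(5,3)·0.714^3·0.286^2 = 0.297733
C(5,4)·0.714^4·0.286^1 = 0.371646
C(5,5)·0.714^5·0.286^0 = 0.185563
Sum = 0.8549

0.8549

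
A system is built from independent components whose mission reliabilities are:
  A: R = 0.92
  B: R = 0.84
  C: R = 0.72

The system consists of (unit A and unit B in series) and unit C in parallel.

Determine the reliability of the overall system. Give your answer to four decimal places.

Series (A and B): 0.920000 × 0.840000 = 0.772800
Parallel ([0.772800] and C): 1 − (1 − 0.772800)(1 − 0.720000) = 0.9364

0.9364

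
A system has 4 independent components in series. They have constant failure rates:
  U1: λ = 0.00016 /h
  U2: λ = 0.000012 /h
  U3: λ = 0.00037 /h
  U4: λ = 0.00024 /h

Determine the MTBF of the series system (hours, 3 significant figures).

Series of exponential components: λ_sys = Σ λ_i
λ_sys = 0.00016 + 0.000012 + 0.00037 + 0.00024 = 7.8200e-04 /h
MTBF = 1 / λ_sys = 1280 h

1280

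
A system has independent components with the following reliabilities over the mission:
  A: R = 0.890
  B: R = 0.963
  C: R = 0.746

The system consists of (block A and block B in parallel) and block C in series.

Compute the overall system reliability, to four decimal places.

Parallel (A and B): 1 − (1 − 0.890000)(1 − 0.963000) = 0.995930
Series ([0.995930] and C): 0.995930 × 0.746000 = 0.7430

0.7430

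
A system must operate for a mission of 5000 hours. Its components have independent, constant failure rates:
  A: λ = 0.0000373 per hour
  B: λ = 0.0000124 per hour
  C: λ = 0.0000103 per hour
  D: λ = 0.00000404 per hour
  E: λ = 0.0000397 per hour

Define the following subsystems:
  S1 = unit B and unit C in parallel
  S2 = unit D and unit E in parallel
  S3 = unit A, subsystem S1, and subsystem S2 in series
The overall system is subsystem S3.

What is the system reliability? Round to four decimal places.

0.8244

R(A) = exp(−0.0000373 × 5000) = 0.829859
R(B) = exp(−0.0000124 × 5000) = 0.939883
R(C) = exp(−0.0000103 × 5000) = 0.949804
R(D) = exp(−0.00000404 × 5000) = 0.980003
R(E) = exp(−0.0000397 × 5000) = 0.819960
Parallel (B and C): 1 − (1 − 0.939883)(1 − 0.949804) = 0.996982
Parallel (D and E): 1 − (1 − 0.980003)(1 − 0.819960) = 0.996400
Series (A, [0.996982], and [0.996400]): 0.829859 × 0.996982 × 0.996400 = 0.8244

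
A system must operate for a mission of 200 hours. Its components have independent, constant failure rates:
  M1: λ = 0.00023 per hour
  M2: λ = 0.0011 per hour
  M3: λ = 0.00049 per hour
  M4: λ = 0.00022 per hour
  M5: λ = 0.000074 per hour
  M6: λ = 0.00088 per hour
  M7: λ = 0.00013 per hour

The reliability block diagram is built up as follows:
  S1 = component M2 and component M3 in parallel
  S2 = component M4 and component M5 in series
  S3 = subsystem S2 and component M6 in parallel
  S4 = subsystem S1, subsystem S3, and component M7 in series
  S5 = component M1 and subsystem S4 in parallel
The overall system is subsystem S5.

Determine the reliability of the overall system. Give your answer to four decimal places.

0.9976

R(M1) = exp(−0.00023 × 200) = 0.955042
R(M2) = exp(−0.0011 × 200) = 0.802519
R(M3) = exp(−0.00049 × 200) = 0.906649
R(M4) = exp(−0.00022 × 200) = 0.956954
R(M5) = exp(−0.000074 × 200) = 0.985309
R(M6) = exp(−0.00088 × 200) = 0.838618
R(M7) = exp(−0.00013 × 200) = 0.974335
Parallel (M2 and M3): 1 − (1 − 0.802519)(1 − 0.906649) = 0.981565
Series (M4 and M5): 0.956954 × 0.985309 = 0.942895
Parallel ([0.942895] and M6): 1 − (1 − 0.942895)(1 − 0.838618) = 0.990784
Series ([0.981565], [0.990784], and M7): 0.981565 × 0.990784 × 0.974335 = 0.947559
Parallel (M1 and [0.947559]): 1 − (1 − 0.955042)(1 − 0.947559) = 0.9976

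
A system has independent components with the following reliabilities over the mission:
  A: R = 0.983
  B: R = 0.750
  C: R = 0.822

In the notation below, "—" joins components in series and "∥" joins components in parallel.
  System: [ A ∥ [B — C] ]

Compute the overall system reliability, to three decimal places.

0.993

Series (B and C): 0.75000 × 0.82200 = 0.61650
Parallel (A and [0.61650]): 1 − (1 − 0.98300)(1 − 0.61650) = 0.993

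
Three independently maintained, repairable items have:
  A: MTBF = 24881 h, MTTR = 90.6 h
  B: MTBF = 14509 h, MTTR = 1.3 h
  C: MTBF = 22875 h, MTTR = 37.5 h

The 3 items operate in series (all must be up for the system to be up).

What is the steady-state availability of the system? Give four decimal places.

A(A) = MTBF/(MTBF+MTTR) = 24881/(24881+90.6) = 0.996372
A(B) = MTBF/(MTBF+MTTR) = 14509/(14509+1.3) = 0.999910
A(C) = MTBF/(MTBF+MTTR) = 22875/(22875+37.5) = 0.998363
Series availability: 0.996372 × 0.999910 × 0.998363 = 0.9947

0.9947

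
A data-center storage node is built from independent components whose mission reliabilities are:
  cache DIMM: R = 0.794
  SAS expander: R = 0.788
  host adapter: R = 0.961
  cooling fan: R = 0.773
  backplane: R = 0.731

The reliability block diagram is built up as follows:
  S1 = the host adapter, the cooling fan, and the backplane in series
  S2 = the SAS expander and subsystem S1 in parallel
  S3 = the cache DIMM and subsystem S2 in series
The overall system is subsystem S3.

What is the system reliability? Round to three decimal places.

0.717

Series (host adapter, cooling fan, and backplane): 0.96100 × 0.77300 × 0.73100 = 0.54303
Parallel (SAS expander and [0.54303]): 1 − (1 − 0.78800)(1 − 0.54303) = 0.90312
Series (cache DIMM and [0.90312]): 0.79400 × 0.90312 = 0.717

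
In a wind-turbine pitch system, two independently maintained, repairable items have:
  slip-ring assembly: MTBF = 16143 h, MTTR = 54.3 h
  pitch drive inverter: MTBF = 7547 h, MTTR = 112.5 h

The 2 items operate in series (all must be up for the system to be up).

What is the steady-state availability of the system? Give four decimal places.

0.9820

A(slip-ring assembly) = MTBF/(MTBF+MTTR) = 16143/(16143+54.3) = 0.996648
A(pitch drive inverter) = MTBF/(MTBF+MTTR) = 7547/(7547+112.5) = 0.985312
Series availability: 0.996648 × 0.985312 = 0.9820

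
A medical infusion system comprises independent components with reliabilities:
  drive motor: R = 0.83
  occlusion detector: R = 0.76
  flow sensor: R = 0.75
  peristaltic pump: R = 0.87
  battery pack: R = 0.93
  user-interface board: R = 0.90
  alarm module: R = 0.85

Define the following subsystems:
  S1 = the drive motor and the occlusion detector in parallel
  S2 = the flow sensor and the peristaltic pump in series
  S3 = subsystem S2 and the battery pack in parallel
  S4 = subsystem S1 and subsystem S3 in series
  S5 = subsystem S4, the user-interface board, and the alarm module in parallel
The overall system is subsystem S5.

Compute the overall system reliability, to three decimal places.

Parallel (drive motor and occlusion detector): 1 − (1 − 0.83000)(1 − 0.76000) = 0.95920
Series (flow sensor and peristaltic pump): 0.75000 × 0.87000 = 0.65250
Parallel ([0.65250] and battery pack): 1 − (1 − 0.65250)(1 − 0.93000) = 0.97568
Series ([0.95920] and [0.97568]): 0.95920 × 0.97568 = 0.93587
Parallel ([0.93587], user-interface board, and alarm module): 1 − (1 − 0.93587)(1 − 0.90000)(1 − 0.85000) = 0.999

0.999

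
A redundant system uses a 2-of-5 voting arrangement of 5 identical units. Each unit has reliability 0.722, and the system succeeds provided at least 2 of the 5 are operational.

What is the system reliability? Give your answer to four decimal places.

R = Σ_{i=2}^{5} C(5,i) p^i (1−p)^{5−i} with p = 0.722
C(5,2)·0.722^2·0.278^3 = 0.111998
C(5,3)·0.722^3·0.278^2 = 0.290872
C(5,4)·0.722^4·0.278^1 = 0.377714
C(5,5)·0.722^5·0.278^0 = 0.196194
Sum = 0.9768

0.9768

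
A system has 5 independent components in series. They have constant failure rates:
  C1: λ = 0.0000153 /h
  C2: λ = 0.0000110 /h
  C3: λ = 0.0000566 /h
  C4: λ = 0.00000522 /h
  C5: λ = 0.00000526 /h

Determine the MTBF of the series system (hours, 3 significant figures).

Series of exponential components: λ_sys = Σ λ_i
λ_sys = 0.0000153 + 0.0000110 + 0.0000566 + 0.00000522 + 0.00000526 = 9.3380e-05 /h
MTBF = 1 / λ_sys = 10700 h

10700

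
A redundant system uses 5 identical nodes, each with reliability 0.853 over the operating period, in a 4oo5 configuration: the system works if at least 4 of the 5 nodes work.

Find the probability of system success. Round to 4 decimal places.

0.8407

R = Σ_{i=4}^{5} C(5,i) p^i (1−p)^{5−i} with p = 0.853
C(5,4)·0.853^4·0.147^1 = 0.389120
C(5,5)·0.853^5·0.147^0 = 0.451591
Sum = 0.8407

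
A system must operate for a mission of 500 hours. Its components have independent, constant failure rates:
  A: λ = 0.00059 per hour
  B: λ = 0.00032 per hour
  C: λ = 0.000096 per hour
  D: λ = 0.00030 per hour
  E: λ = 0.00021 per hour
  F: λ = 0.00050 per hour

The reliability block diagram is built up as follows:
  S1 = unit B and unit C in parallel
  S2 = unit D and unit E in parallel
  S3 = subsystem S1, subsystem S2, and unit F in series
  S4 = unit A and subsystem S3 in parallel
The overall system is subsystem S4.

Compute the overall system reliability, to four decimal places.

0.9394

R(A) = exp(−0.00059 × 500) = 0.744532
R(B) = exp(−0.00032 × 500) = 0.852144
R(C) = exp(−0.000096 × 500) = 0.953134
R(D) = exp(−0.00030 × 500) = 0.860708
R(E) = exp(−0.00021 × 500) = 0.900325
R(F) = exp(−0.00050 × 500) = 0.778801
Parallel (B and C): 1 − (1 − 0.852144)(1 − 0.953134) = 0.993071
Parallel (D and E): 1 − (1 − 0.860708)(1 − 0.900325) = 0.986116
Series ([0.993071], [0.986116], and F): 0.993071 × 0.986116 × 0.778801 = 0.762667
Parallel (A and [0.762667]): 1 − (1 − 0.744532)(1 − 0.762667) = 0.9394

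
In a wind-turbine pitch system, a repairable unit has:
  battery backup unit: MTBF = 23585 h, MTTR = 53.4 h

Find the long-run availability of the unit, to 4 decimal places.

A(battery backup unit) = MTBF/(MTBF+MTTR) = 23585/(23585+53.4) = 0.9977

0.9977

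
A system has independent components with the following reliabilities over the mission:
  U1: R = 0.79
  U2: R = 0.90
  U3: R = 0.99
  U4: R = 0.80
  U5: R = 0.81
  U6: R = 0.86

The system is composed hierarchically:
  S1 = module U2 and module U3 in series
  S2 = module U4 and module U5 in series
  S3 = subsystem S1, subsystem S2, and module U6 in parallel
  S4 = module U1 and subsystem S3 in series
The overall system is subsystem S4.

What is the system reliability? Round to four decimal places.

Series (U2 and U3): 0.900000 × 0.990000 = 0.891000
Series (U4 and U5): 0.800000 × 0.810000 = 0.648000
Parallel ([0.891000], [0.648000], and U6): 1 − (1 − 0.891000)(1 − 0.648000)(1 − 0.860000) = 0.994628
Series (U1 and [0.994628]): 0.790000 × 0.994628 = 0.7858

0.7858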